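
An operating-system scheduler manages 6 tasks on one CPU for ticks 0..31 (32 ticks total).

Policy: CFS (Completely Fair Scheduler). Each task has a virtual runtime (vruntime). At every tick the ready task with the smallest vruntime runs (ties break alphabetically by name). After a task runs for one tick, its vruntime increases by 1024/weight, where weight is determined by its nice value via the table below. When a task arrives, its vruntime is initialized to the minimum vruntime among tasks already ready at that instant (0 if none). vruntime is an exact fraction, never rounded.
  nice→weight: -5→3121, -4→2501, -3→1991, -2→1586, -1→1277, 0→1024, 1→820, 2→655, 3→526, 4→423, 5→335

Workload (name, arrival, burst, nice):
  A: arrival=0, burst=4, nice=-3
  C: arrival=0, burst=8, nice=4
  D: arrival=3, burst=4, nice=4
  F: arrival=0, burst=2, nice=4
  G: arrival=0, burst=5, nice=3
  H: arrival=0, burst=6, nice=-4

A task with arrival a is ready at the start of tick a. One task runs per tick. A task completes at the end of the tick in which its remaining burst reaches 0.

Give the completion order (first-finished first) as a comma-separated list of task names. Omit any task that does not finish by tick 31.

t=0: vr[A=0 C=0 F=0 G=0 H=0] → run A
t=1: vr[A=1024/1991 C=0 F=0 G=0 H=0] → run C
t=2: vr[A=1024/1991 C=1024/423 F=0 G=0 H=0] → run F
t=3: vr[A=1024/1991 C=1024/423 D=0 F=1024/423 G=0 H=0] → run D
t=4: vr[A=1024/1991 C=1024/423 D=1024/423 F=1024/423 G=0 H=0] → run G
t=5: vr[A=1024/1991 C=1024/423 D=1024/423 F=1024/423 G=512/263 H=0] → run H
t=6: vr[A=1024/1991 C=1024/423 D=1024/423 F=1024/423 G=512/263 H=1024/2501] → run H
t=7: vr[A=1024/1991 C=1024/423 D=1024/423 F=1024/423 G=512/263 H=2048/2501] → run A
t=8: vr[A=2048/1991 C=1024/423 D=1024/423 F=1024/423 G=512/263 H=2048/2501] → run H
t=9: vr[A=2048/1991 C=1024/423 D=1024/423 F=1024/423 G=512/263 H=3072/2501] → run A
t=10: vr[A=3072/1991 C=1024/423 D=1024/423 F=1024/423 G=512/263 H=3072/2501] → run H
t=11: vr[A=3072/1991 C=1024/423 D=1024/423 F=1024/423 G=512/263 H=4096/2501] → run A
t=12: vr[C=1024/423 D=1024/423 F=1024/423 G=512/263 H=4096/2501] → run H
t=13: vr[C=1024/423 D=1024/423 F=1024/423 G=512/263 H=5120/2501] → run G
t=14: vr[C=1024/423 D=1024/423 F=1024/423 G=1024/263 H=5120/2501] → run H
t=15: vr[C=1024/423 D=1024/423 F=1024/423 G=1024/263] → run C
t=16: vr[C=2048/423 D=1024/423 F=1024/423 G=1024/263] → run D
t=17: vr[C=2048/423 D=2048/423 F=1024/423 G=1024/263] → run F
t=18: vr[C=2048/423 D=2048/423 G=1024/263] → run G
t=19: vr[C=2048/423 D=2048/423 G=1536/263] → run C
t=20: vr[C=1024/141 D=2048/423 G=1536/263] → run D
t=21: vr[C=1024/141 D=1024/141 G=1536/263] → run G
t=22: vr[C=1024/141 D=1024/141 G=2048/263] → run C
t=23: vr[C=4096/423 D=1024/141 G=2048/263] → run D
t=24: vr[C=4096/423 G=2048/263] → run G
t=25: vr[C=4096/423] → run C
t=26: vr[C=5120/423] → run C
t=27: vr[C=2048/141] → run C
t=28: vr[C=7168/423] → run C
t=29: (idle)
t=30: (idle)
t=31: (idle)

completion order = A, H, F, D, G, C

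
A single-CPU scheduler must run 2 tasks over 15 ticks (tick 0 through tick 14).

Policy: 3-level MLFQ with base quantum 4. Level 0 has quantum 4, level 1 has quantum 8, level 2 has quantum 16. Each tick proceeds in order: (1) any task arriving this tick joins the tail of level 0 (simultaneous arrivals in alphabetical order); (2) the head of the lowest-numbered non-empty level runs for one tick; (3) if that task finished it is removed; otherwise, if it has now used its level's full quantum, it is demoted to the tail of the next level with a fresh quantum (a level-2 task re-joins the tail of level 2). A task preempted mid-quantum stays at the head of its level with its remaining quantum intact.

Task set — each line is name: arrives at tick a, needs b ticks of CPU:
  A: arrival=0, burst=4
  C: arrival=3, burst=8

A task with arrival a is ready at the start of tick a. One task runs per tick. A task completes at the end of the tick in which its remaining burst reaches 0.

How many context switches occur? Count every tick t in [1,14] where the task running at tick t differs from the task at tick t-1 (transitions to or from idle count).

context switches = 2

t=0: L0/L1/L2 = A/-/- → run A
t=1: L0/L1/L2 = A/-/- → run A
t=2: L0/L1/L2 = A/-/- → run A
t=3: L0/L1/L2 = AC/-/- → run A
t=4: L0/L1/L2 = C/-/- → run C
t=5: L0/L1/L2 = C/-/- → run C
t=6: L0/L1/L2 = C/-/- → run C
t=7: L0/L1/L2 = C/-/- → run C
t=8: L0/L1/L2 = -/C/- → run C
t=9: L0/L1/L2 = -/C/- → run C
t=10: L0/L1/L2 = -/C/- → run C
t=11: L0/L1/L2 = -/C/- → run C
t=12: (idle)
t=13: (idle)
t=14: (idle)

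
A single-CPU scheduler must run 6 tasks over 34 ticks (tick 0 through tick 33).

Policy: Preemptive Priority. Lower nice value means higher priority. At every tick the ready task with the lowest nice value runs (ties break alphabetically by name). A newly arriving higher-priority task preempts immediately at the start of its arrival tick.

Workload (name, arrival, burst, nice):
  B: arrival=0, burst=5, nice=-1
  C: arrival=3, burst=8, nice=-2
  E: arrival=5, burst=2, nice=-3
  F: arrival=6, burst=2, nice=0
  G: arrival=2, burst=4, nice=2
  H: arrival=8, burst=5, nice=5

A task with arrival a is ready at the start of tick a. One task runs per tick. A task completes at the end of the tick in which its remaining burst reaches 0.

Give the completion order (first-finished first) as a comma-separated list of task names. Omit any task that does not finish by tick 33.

completion order = E, C, B, F, G, H

t=0: ready={B} → run B
t=1: ready={B} → run B
t=2: ready={B,G} → run B
t=3: ready={B,C,G} → run C
t=4: ready={B,C,G} → run C
t=5: ready={B,C,E,G} → run E
t=6: ready={B,C,E,F,G} → run E
t=7: ready={B,C,F,G} → run C
t=8: ready={B,C,F,G,H} → run C
t=9: ready={B,C,F,G,H} → run C
t=10: ready={B,C,F,G,H} → run C
t=11: ready={B,C,F,G,H} → run C
t=12: ready={B,C,F,G,H} → run C
t=13: ready={B,F,G,H} → run B
t=14: ready={B,F,G,H} → run B
t=15: ready={F,G,H} → run F
t=16: ready={F,G,H} → run F
t=17: ready={G,H} → run G
t=18: ready={G,H} → run G
t=19: ready={G,H} → run G
t=20: ready={G,H} → run G
t=21: ready={H} → run H
t=22: ready={H} → run H
t=23: ready={H} → run H
t=24: ready={H} → run H
t=25: ready={H} → run H
t=26: (idle)
t=27: (idle)
t=28: (idle)
t=29: (idle)
t=30: (idle)
t=31: (idle)
t=32: (idle)
t=33: (idle)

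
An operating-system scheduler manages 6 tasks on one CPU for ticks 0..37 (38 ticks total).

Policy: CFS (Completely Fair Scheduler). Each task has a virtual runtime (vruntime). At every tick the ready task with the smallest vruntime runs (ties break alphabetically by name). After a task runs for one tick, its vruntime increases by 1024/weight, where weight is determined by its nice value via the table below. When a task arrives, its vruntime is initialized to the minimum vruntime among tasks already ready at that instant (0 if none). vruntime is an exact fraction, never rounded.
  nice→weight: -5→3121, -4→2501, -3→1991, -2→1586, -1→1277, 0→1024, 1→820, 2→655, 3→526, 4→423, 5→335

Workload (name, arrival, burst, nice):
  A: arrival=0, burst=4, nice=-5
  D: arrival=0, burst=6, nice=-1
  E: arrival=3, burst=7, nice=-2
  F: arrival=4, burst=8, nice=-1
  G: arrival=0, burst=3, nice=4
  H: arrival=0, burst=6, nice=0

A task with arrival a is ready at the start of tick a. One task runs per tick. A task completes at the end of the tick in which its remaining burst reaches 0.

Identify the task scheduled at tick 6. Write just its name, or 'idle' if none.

running at tick 6 = A

t=0: vr[A=0 D=0 G=0 H=0] → run A
t=1: vr[A=1024/3121 D=0 G=0 H=0] → run D
t=2: vr[A=1024/3121 D=1024/1277 G=0 H=0] → run G
t=3: vr[A=1024/3121 D=1024/1277 E=0 G=1024/423 H=0] → run E
t=4: vr[A=1024/3121 D=1024/1277 E=512/793 F=0 G=1024/423 H=0] → run F
t=5: vr[A=1024/3121 D=1024/1277 E=512/793 F=1024/1277 G=1024/423 H=0] → run H
t=6: vr[A=1024/3121 D=1024/1277 E=512/793 F=1024/1277 G=1024/423 H=1] → run A
t=7: vr[A=2048/3121 D=1024/1277 E=512/793 F=1024/1277 G=1024/423 H=1] → run E
t=8: vr[A=2048/3121 D=1024/1277 E=1024/793 F=1024/1277 G=1024/423 H=1] → run A
t=9: vr[A=3072/3121 D=1024/1277 E=1024/793 F=1024/1277 G=1024/423 H=1] → run D
t=10: vr[A=3072/3121 D=2048/1277 E=1024/793 F=1024/1277 G=1024/423 H=1] → run F
t=11: vr[A=3072/3121 D=2048/1277 E=1024/793 F=2048/1277 G=1024/423 H=1] → run A
t=12: vr[D=2048/1277 E=1024/793 F=2048/1277 G=1024/423 H=1] → run H
t=13: vr[D=2048/1277 E=1024/793 F=2048/1277 G=1024/423 H=2] → run E
t=14: vr[D=2048/1277 E=1536/793 F=2048/1277 G=1024/423 H=2] → run D
t=15: vr[D=3072/1277 E=1536/793 F=2048/1277 G=1024/423 H=2] → run F
t=16: vr[D=3072/1277 E=1536/793 F=3072/1277 G=1024/423 H=2] → run E
t=17: vr[D=3072/1277 E=2048/793 F=3072/1277 G=1024/423 H=2] → run H
t=18: vr[D=3072/1277 E=2048/793 F=3072/1277 G=1024/423 H=3] → run D
t=19: vr[D=4096/1277 E=2048/793 F=3072/1277 G=1024/423 H=3] → run F
t=20: vr[D=4096/1277 E=2048/793 F=4096/1277 G=1024/423 H=3] → run G
t=21: vr[D=4096/1277 E=2048/793 F=4096/1277 G=2048/423 H=3] → run E
t=22: vr[D=4096/1277 E=2560/793 F=4096/1277 G=2048/423 H=3] → run H
t=23: vr[D=4096/1277 E=2560/793 F=4096/1277 G=2048/423 H=4] → run D
t=24: vr[D=5120/1277 E=2560/793 F=4096/1277 G=2048/423 H=4] → run F
t=25: vr[D=5120/1277 E=2560/793 F=5120/1277 G=2048/423 H=4] → run E
t=26: vr[D=5120/1277 E=3072/793 F=5120/1277 G=2048/423 H=4] → run E
t=27: vr[D=5120/1277 F=5120/1277 G=2048/423 H=4] → run H
t=28: vr[D=5120/1277 F=5120/1277 G=2048/423 H=5] → run D
t=29: vr[F=5120/1277 G=2048/423 H=5] → run F
t=30: vr[F=6144/1277 G=2048/423 H=5] → run F
t=31: vr[F=7168/1277 G=2048/423 H=5] → run G
t=32: vr[F=7168/1277 H=5] → run H
t=33: vr[F=7168/1277] → run F
t=34: (idle)
t=35: (idle)
t=36: (idle)
t=37: (idle)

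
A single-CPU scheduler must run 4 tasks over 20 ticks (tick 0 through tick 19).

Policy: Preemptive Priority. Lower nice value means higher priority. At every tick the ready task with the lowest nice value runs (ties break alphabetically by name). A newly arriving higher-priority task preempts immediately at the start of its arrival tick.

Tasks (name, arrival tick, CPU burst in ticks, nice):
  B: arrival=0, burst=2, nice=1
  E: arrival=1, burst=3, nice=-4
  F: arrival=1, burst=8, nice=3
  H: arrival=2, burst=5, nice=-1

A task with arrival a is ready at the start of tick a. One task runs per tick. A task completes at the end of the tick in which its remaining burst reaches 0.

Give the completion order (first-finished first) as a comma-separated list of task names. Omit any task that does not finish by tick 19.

t=0: ready={B} → run B
t=1: ready={B,E,F} → run E
t=2: ready={B,E,F,H} → run E
t=3: ready={B,E,F,H} → run E
t=4: ready={B,F,H} → run H
t=5: ready={B,F,H} → run H
t=6: ready={B,F,H} → run H
t=7: ready={B,F,H} → run H
t=8: ready={B,F,H} → run H
t=9: ready={B,F} → run B
t=10: ready={F} → run F
t=11: ready={F} → run F
t=12: ready={F} → run F
t=13: ready={F} → run F
t=14: ready={F} → run F
t=15: ready={F} → run F
t=16: ready={F} → run F
t=17: ready={F} → run F
t=18: (idle)
t=19: (idle)

completion order = E, H, B, F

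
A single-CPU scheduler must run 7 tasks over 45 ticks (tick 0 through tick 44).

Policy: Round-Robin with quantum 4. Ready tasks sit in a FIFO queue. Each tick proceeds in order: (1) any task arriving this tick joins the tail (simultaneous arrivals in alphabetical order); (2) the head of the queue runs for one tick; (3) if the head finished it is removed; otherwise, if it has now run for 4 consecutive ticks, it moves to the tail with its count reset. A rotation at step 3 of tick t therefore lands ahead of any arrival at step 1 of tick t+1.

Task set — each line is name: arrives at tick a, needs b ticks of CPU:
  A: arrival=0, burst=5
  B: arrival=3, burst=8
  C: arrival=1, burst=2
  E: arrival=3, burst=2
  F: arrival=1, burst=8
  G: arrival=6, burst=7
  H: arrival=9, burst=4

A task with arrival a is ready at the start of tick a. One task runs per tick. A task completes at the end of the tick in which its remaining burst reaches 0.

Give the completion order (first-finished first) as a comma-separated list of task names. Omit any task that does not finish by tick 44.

completion order = C, E, A, H, F, B, G

t=0: queue=[A] q_used=0 → run A
t=1: queue=[A,C,F] q_used=1 → run A
t=2: queue=[A,C,F] q_used=2 → run A
t=3: queue=[A,C,F,B,E] q_used=3 → run A
t=4: queue=[C,F,B,E,A] q_used=0 → run C
t=5: queue=[C,F,B,E,A] q_used=1 → run C
t=6: queue=[F,B,E,A,G] q_used=0 → run F
t=7: queue=[F,B,E,A,G] q_used=1 → run F
t=8: queue=[F,B,E,A,G] q_used=2 → run F
t=9: queue=[F,B,E,A,G,H] q_used=3 → run F
t=10: queue=[B,E,A,G,H,F] q_used=0 → run B
t=11: queue=[B,E,A,G,H,F] q_used=1 → run B
t=12: queue=[B,E,A,G,H,F] q_used=2 → run B
t=13: queue=[B,E,A,G,H,F] q_used=3 → run B
t=14: queue=[E,A,G,H,F,B] q_used=0 → run E
t=15: queue=[E,A,G,H,F,B] q_used=1 → run E
t=16: queue=[A,G,H,F,B] q_used=0 → run A
t=17: queue=[G,H,F,B] q_used=0 → run G
t=18: queue=[G,H,F,B] q_used=1 → run G
t=19: queue=[G,H,F,B] q_used=2 → run G
t=20: queue=[G,H,F,B] q_used=3 → run G
t=21: queue=[H,F,B,G] q_used=0 → run H
t=22: queue=[H,F,B,G] q_used=1 → run H
t=23: queue=[H,F,B,G] q_used=2 → run H
t=24: queue=[H,F,B,G] q_used=3 → run H
t=25: queue=[F,B,G] q_used=0 → run F
t=26: queue=[F,B,G] q_used=1 → run F
t=27: queue=[F,B,G] q_used=2 → run F
t=28: queue=[F,B,G] q_used=3 → run F
t=29: queue=[B,G] q_used=0 → run B
t=30: queue=[B,G] q_used=1 → run B
t=31: queue=[B,G] q_used=2 → run B
t=32: queue=[B,G] q_used=3 → run B
t=33: queue=[G] q_used=0 → run G
t=34: queue=[G] q_used=1 → run G
t=35: queue=[G] q_used=2 → run G
t=36: (idle)
t=37: (idle)
t=38: (idle)
t=39: (idle)
t=40: (idle)
t=41: (idle)
t=42: (idle)
t=43: (idle)
t=44: (idle)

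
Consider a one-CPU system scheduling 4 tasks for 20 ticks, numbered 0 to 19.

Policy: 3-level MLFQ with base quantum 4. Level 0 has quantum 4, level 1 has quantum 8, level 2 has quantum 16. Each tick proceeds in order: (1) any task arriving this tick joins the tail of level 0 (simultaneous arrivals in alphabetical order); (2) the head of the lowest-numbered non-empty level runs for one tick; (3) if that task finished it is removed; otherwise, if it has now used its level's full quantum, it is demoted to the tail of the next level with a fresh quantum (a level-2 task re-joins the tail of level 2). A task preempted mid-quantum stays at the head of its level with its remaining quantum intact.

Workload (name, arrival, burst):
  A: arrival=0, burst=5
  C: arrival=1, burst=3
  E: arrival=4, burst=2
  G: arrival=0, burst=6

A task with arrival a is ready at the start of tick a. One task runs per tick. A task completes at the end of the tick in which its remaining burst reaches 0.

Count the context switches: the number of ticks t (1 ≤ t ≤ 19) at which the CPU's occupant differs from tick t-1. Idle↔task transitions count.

context switches = 6

t=0: L0/L1/L2 = AG/-/- → run A
t=1: L0/L1/L2 = AGC/-/- → run A
t=2: L0/L1/L2 = AGC/-/- → run A
t=3: L0/L1/L2 = AGC/-/- → run A
t=4: L0/L1/L2 = GCE/A/- → run G
t=5: L0/L1/L2 = GCE/A/- → run G
t=6: L0/L1/L2 = GCE/A/- → run G
t=7: L0/L1/L2 = GCE/A/- → run G
t=8: L0/L1/L2 = CE/AG/- → run C
t=9: L0/L1/L2 = CE/AG/- → run C
t=10: L0/L1/L2 = CE/AG/- → run C
t=11: L0/L1/L2 = E/AG/- → run E
t=12: L0/L1/L2 = E/AG/- → run E
t=13: L0/L1/L2 = -/AG/- → run A
t=14: L0/L1/L2 = -/G/- → run G
t=15: L0/L1/L2 = -/G/- → run G
t=16: (idle)
t=17: (idle)
t=18: (idle)
t=19: (idle)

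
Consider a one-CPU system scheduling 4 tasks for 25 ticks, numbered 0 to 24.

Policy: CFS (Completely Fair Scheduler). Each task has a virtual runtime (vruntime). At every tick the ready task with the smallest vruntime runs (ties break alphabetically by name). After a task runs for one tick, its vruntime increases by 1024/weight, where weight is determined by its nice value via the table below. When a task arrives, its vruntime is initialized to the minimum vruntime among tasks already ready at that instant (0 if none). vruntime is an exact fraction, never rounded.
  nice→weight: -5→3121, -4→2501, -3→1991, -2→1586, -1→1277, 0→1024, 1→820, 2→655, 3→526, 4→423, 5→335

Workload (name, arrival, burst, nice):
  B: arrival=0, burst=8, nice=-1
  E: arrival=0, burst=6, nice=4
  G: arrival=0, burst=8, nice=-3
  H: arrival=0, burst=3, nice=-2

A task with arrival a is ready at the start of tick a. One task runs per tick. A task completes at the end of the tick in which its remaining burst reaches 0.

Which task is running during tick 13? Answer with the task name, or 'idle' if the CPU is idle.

t=0: vr[B=0 E=0 G=0 H=0] → run B
t=1: vr[B=1024/1277 E=0 G=0 H=0] → run E
t=2: vr[B=1024/1277 E=1024/423 G=0 H=0] → run G
t=3: vr[B=1024/1277 E=1024/423 G=1024/1991 H=0] → run H
t=4: vr[B=1024/1277 E=1024/423 G=1024/1991 H=512/793] → run G
t=5: vr[B=1024/1277 E=1024/423 G=2048/1991 H=512/793] → run H
t=6: vr[B=1024/1277 E=1024/423 G=2048/1991 H=1024/793] → run B
t=7: vr[B=2048/1277 E=1024/423 G=2048/1991 H=1024/793] → run G
t=8: vr[B=2048/1277 E=1024/423 G=3072/1991 H=1024/793] → run H
t=9: vr[B=2048/1277 E=1024/423 G=3072/1991] → run G
t=10: vr[B=2048/1277 E=1024/423 G=4096/1991] → run B
t=11: vr[B=3072/1277 E=1024/423 G=4096/1991] → run G
t=12: vr[B=3072/1277 E=1024/423 G=5120/1991] → run B
t=13: vr[B=4096/1277 E=1024/423 G=5120/1991] → run E
t=14: vr[B=4096/1277 E=2048/423 G=5120/1991] → run G
t=15: vr[B=4096/1277 E=2048/423 G=6144/1991] → run G
t=16: vr[B=4096/1277 E=2048/423 G=7168/1991] → run B
t=17: vr[B=5120/1277 E=2048/423 G=7168/1991] → run G
t=18: vr[B=5120/1277 E=2048/423] → run B
t=19: vr[B=6144/1277 E=2048/423] → run B
t=20: vr[B=7168/1277 E=2048/423] → run E
t=21: vr[B=7168/1277 E=1024/141] → run B
t=22: vr[E=1024/141] → run E
t=23: vr[E=4096/423] → run E
t=24: vr[E=5120/423] → run E

running at tick 13 = E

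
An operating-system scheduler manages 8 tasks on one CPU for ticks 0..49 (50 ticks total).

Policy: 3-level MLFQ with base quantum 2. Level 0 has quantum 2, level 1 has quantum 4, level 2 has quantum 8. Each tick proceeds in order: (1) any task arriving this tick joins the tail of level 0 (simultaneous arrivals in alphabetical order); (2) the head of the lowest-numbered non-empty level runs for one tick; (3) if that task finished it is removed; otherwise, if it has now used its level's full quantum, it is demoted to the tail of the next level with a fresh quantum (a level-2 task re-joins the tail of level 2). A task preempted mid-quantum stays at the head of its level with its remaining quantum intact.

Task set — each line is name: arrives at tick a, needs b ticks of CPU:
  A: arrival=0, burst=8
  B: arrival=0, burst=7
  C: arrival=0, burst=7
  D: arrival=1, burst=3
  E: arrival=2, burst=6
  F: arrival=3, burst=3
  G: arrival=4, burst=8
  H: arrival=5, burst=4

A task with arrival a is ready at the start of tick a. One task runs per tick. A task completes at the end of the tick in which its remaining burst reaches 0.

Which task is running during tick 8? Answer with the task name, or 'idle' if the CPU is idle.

running at tick 8 = E

t=0: L0/L1/L2 = ABC/-/- → run A
t=1: L0/L1/L2 = ABCD/-/- → run A
t=2: L0/L1/L2 = BCDE/A/- → run B
t=3: L0/L1/L2 = BCDEF/A/- → run B
t=4: L0/L1/L2 = CDEFG/AB/- → run C
t=5: L0/L1/L2 = CDEFGH/AB/- → run C
t=6: L0/L1/L2 = DEFGH/ABC/- → run D
t=7: L0/L1/L2 = DEFGH/ABC/- → run D
t=8: L0/L1/L2 = EFGH/ABCD/- → run E
t=9: L0/L1/L2 = EFGH/ABCD/- → run E
t=10: L0/L1/L2 = FGH/ABCDE/- → run F
t=11: L0/L1/L2 = FGH/ABCDE/- → run F
t=12: L0/L1/L2 = GH/ABCDEF/- → run G
t=13: L0/L1/L2 = GH/ABCDEF/- → run G
t=14: L0/L1/L2 = H/ABCDEFG/- → run H
t=15: L0/L1/L2 = H/ABCDEFG/- → run H
t=16: L0/L1/L2 = -/ABCDEFGH/- → run A
t=17: L0/L1/L2 = -/ABCDEFGH/- → run A
t=18: L0/L1/L2 = -/ABCDEFGH/- → run A
t=19: L0/L1/L2 = -/ABCDEFGH/- → run A
t=20: L0/L1/L2 = -/BCDEFGH/A → run B
t=21: L0/L1/L2 = -/BCDEFGH/A → run B
t=22: L0/L1/L2 = -/BCDEFGH/A → run B
t=23: L0/L1/L2 = -/BCDEFGH/A → run B
t=24: L0/L1/L2 = -/CDEFGH/AB → run C
t=25: L0/L1/L2 = -/CDEFGH/AB → run C
t=26: L0/L1/L2 = -/CDEFGH/AB → run C
t=27: L0/L1/L2 = -/CDEFGH/AB → run C
t=28: L0/L1/L2 = -/DEFGH/ABC → run D
t=29: L0/L1/L2 = -/EFGH/ABC → run E
t=30: L0/L1/L2 = -/EFGH/ABC → run E
t=31: L0/L1/L2 = -/EFGH/ABC → run E
t=32: L0/L1/L2 = -/EFGH/ABC → run E
t=33: L0/L1/L2 = -/FGH/ABC → run F
t=34: L0/L1/L2 = -/GH/ABC → run G
t=35: L0/L1/L2 = -/GH/ABC → run G
t=36: L0/L1/L2 = -/GH/ABC → run G
t=37: L0/L1/L2 = -/GH/ABC → run G
t=38: L0/L1/L2 = -/H/ABCG → run H
t=39: L0/L1/L2 = -/H/ABCG → run H
t=40: L0/L1/L2 = -/-/ABCG → run A
t=41: L0/L1/L2 = -/-/ABCG → run A
t=42: L0/L1/L2 = -/-/BCG → run B
t=43: L0/L1/L2 = -/-/CG → run C
t=44: L0/L1/L2 = -/-/G → run G
t=45: L0/L1/L2 = -/-/G → run G
t=46: (idle)
t=47: (idle)
t=48: (idle)
t=49: (idle)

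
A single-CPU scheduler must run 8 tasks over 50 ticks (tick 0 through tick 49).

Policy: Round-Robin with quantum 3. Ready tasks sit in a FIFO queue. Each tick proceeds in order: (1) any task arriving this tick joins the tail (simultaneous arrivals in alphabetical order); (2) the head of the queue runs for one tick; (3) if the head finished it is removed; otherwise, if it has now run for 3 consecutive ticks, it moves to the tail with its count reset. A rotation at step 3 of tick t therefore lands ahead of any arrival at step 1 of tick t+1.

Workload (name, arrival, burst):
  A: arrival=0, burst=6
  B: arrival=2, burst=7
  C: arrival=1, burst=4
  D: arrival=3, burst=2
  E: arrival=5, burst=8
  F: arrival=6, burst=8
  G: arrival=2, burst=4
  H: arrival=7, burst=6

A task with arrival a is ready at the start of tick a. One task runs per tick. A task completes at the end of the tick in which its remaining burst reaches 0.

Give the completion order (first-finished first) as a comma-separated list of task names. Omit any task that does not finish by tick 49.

t=0: queue=[A] q_used=0 → run A
t=1: queue=[A,C] q_used=1 → run A
t=2: queue=[A,C,B,G] q_used=2 → run A
t=3: queue=[C,B,G,A,D] q_used=0 → run C
t=4: queue=[C,B,G,A,D] q_used=1 → run C
t=5: queue=[C,B,G,A,D,E] q_used=2 → run C
t=6: queue=[B,G,A,D,E,C,F] q_used=0 → run B
t=7: queue=[B,G,A,D,E,C,F,H] q_used=1 → run B
t=8: queue=[B,G,A,D,E,C,F,H] q_used=2 → run B
t=9: queue=[G,A,D,E,C,F,H,B] q_used=0 → run G
t=10: queue=[G,A,D,E,C,F,H,B] q_used=1 → run G
t=11: queue=[G,A,D,E,C,F,H,B] q_used=2 → run G
t=12: queue=[A,D,E,C,F,H,B,G] q_used=0 → run A
t=13: queue=[A,D,E,C,F,H,B,G] q_used=1 → run A
t=14: queue=[A,D,E,C,F,H,B,G] q_used=2 → run A
t=15: queue=[D,E,C,F,H,B,G] q_used=0 → run D
t=16: queue=[D,E,C,F,H,B,G] q_used=1 → run D
t=17: queue=[E,C,F,H,B,G] q_used=0 → run E
t=18: queue=[E,C,F,H,B,G] q_used=1 → run E
t=19: queue=[E,C,F,H,B,G] q_used=2 → run E
t=20: queue=[C,F,H,B,G,E] q_used=0 → run C
t=21: queue=[F,H,B,G,E] q_used=0 → run F
t=22: queue=[F,H,B,G,E] q_used=1 → run F
t=23: queue=[F,H,B,G,E] q_used=2 → run F
t=24: queue=[H,B,G,E,F] q_used=0 → run H
t=25: queue=[H,B,G,E,F] q_used=1 → run H
t=26: queue=[H,B,G,E,F] q_used=2 → run H
t=27: queue=[B,G,E,F,H] q_used=0 → run B
t=28: queue=[B,G,E,F,H] q_used=1 → run B
t=29: queue=[B,G,E,F,H] q_used=2 → run B
t=30: queue=[G,E,F,H,B] q_used=0 → run G
t=31: queue=[E,F,H,B] q_used=0 → run E
t=32: queue=[E,F,H,B] q_used=1 → run E
t=33: queue=[E,F,H,B] q_used=2 → run E
t=34: queue=[F,H,B,E] q_used=0 → run F
t=35: queue=[F,H,B,E] q_used=1 → run F
t=36: queue=[F,H,B,E] q_used=2 → run F
t=37: queue=[H,B,E,F] q_used=0 → run H
t=38: queue=[H,B,E,F] q_used=1 → run H
t=39: queue=[H,B,E,F] q_used=2 → run H
t=40: queue=[B,E,F] q_used=0 → run B
t=41: queue=[E,F] q_used=0 → run E
t=42: queue=[E,F] q_used=1 → run E
t=43: queue=[F] q_used=0 → run F
t=44: queue=[F] q_used=1 → run F
t=45: (idle)
t=46: (idle)
t=47: (idle)
t=48: (idle)
t=49: (idle)

completion order = A, D, C, G, H, B, E, F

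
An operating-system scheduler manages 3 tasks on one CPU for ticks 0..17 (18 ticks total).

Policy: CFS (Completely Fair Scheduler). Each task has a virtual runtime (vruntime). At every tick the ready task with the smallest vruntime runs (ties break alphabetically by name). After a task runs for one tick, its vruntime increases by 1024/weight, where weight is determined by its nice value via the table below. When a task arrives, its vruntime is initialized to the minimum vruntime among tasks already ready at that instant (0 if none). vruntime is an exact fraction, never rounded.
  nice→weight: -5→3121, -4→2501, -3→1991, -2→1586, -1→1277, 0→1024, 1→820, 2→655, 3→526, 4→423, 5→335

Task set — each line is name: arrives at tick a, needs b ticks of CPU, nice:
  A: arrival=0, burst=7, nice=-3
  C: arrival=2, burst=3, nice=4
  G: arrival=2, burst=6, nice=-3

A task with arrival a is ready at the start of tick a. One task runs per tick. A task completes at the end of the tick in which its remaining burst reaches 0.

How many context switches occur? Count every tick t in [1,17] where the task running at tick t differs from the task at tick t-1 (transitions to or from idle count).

context switches = 14

t=0: vr[A=0] → run A
t=1: vr[A=1024/1991] → run A
t=2: vr[A=2048/1991 C=2048/1991 G=2048/1991] → run A
t=3: vr[A=3072/1991 C=2048/1991 G=2048/1991] → run C
t=4: vr[A=3072/1991 C=2905088/842193 G=2048/1991] → run G
t=5: vr[A=3072/1991 C=2905088/842193 G=3072/1991] → run A
t=6: vr[A=4096/1991 C=2905088/842193 G=3072/1991] → run G
t=7: vr[A=4096/1991 C=2905088/842193 G=4096/1991] → run A
t=8: vr[A=5120/1991 C=2905088/842193 G=4096/1991] → run G
t=9: vr[A=5120/1991 C=2905088/842193 G=5120/1991] → run A
t=10: vr[A=6144/1991 C=2905088/842193 G=5120/1991] → run G
t=11: vr[A=6144/1991 C=2905088/842193 G=6144/1991] → run A
t=12: vr[C=2905088/842193 G=6144/1991] → run G
t=13: vr[C=2905088/842193 G=7168/1991] → run C
t=14: vr[C=4943872/842193 G=7168/1991] → run G
t=15: vr[C=4943872/842193] → run C
t=16: (idle)
t=17: (idle)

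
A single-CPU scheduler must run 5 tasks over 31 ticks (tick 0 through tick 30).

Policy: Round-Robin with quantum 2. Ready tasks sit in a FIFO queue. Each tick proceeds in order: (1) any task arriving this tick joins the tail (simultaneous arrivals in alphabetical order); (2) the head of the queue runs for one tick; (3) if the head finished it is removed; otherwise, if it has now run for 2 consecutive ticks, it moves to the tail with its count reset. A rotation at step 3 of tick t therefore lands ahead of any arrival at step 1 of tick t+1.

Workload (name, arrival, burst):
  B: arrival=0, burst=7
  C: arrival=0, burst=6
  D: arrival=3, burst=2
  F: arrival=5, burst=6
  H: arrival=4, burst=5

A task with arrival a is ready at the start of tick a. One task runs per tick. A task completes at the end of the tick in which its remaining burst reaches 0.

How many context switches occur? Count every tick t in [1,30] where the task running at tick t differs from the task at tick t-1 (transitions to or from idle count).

context switches = 14

t=0: queue=[B,C] q_used=0 → run B
t=1: queue=[B,C] q_used=1 → run B
t=2: queue=[C,B] q_used=0 → run C
t=3: queue=[C,B,D] q_used=1 → run C
t=4: queue=[B,D,C,H] q_used=0 → run B
t=5: queue=[B,D,C,H,F] q_used=1 → run B
t=6: queue=[D,C,H,F,B] q_used=0 → run D
t=7: queue=[D,C,H,F,B] q_used=1 → run D
t=8: queue=[C,H,F,B] q_used=0 → run C
t=9: queue=[C,H,F,B] q_used=1 → run C
t=10: queue=[H,F,B,C] q_used=0 → run H
t=11: queue=[H,F,B,C] q_used=1 → run H
t=12: queue=[F,B,C,H] q_used=0 → run F
t=13: queue=[F,B,C,H] q_used=1 → run F
t=14: queue=[B,C,H,F] q_used=0 → run B
t=15: queue=[B,C,H,F] q_used=1 → run B
t=16: queue=[C,H,F,B] q_used=0 → run C
t=17: queue=[C,H,F,B] q_used=1 → run C
t=18: queue=[H,F,B] q_used=0 → run H
t=19: queue=[H,F,B] q_used=1 → run H
t=20: queue=[F,B,H] q_used=0 → run F
t=21: queue=[F,B,H] q_used=1 → run F
t=22: queue=[B,H,F] q_used=0 → run B
t=23: queue=[H,F] q_used=0 → run H
t=24: queue=[F] q_used=0 → run F
t=25: queue=[F] q_used=1 → run F
t=26: (idle)
t=27: (idle)
t=28: (idle)
t=29: (idle)
t=30: (idle)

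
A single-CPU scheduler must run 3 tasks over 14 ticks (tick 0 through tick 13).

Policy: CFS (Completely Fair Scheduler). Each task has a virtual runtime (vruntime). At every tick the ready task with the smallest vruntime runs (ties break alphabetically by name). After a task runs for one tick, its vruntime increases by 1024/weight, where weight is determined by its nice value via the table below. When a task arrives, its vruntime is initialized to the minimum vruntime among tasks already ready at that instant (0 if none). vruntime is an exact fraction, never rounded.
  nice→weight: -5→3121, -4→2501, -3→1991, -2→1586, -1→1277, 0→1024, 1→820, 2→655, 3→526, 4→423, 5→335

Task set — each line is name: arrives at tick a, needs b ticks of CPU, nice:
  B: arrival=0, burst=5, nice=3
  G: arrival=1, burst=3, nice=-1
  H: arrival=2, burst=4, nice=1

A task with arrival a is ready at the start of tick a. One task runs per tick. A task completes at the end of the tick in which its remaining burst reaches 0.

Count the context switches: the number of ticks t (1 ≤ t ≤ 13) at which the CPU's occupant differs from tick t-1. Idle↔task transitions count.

t=0: vr[B=0] → run B
t=1: vr[B=512/263 G=512/263] → run B
t=2: vr[B=1024/263 G=512/263 H=512/263] → run G
t=3: vr[B=1024/263 G=923136/335851 H=512/263] → run H
t=4: vr[B=1024/263 G=923136/335851 H=172288/53915] → run G
t=5: vr[B=1024/263 G=1192448/335851 H=172288/53915] → run H
t=6: vr[B=1024/263 G=1192448/335851 H=239616/53915] → run G
t=7: vr[B=1024/263 H=239616/53915] → run B
t=8: vr[B=1536/263 H=239616/53915] → run H
t=9: vr[B=1536/263 H=306944/53915] → run H
t=10: vr[B=1536/263] → run B
t=11: vr[B=2048/263] → run B
t=12: (idle)
t=13: (idle)

context switches = 9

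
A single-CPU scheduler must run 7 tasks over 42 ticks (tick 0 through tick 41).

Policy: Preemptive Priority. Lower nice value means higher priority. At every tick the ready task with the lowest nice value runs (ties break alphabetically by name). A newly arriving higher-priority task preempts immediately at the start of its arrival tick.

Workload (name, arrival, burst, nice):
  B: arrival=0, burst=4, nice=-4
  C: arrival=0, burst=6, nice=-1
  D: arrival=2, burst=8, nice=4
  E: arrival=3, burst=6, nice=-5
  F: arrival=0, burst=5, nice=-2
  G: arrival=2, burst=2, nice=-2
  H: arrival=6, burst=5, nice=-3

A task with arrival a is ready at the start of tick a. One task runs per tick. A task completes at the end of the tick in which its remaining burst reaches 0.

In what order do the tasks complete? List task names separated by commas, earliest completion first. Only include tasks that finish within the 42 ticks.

completion order = E, B, H, F, G, C, D

t=0: ready={B,C,F} → run B
t=1: ready={B,C,F} → run B
t=2: ready={B,C,D,F,G} → run B
t=3: ready={B,C,D,E,F,G} → run E
t=4: ready={B,C,D,E,F,G} → run E
t=5: ready={B,C,D,E,F,G} → run E
t=6: ready={B,C,D,E,F,G,H} → run E
t=7: ready={B,C,D,E,F,G,H} → run E
t=8: ready={B,C,D,E,F,G,H} → run E
t=9: ready={B,C,D,F,G,H} → run B
t=10: ready={C,D,F,G,H} → run H
t=11: ready={C,D,F,G,H} → run H
t=12: ready={C,D,F,G,H} → run H
t=13: ready={C,D,F,G,H} → run H
t=14: ready={C,D,F,G,H} → run H
t=15: ready={C,D,F,G} → run F
t=16: ready={C,D,F,G} → run F
t=17: ready={C,D,F,G} → run F
t=18: ready={C,D,F,G} → run F
t=19: ready={C,D,F,G} → run F
t=20: ready={C,D,G} → run G
t=21: ready={C,D,G} → run G
t=22: ready={C,D} → run C
t=23: ready={C,D} → run C
t=24: ready={C,D} → run C
t=25: ready={C,D} → run C
t=26: ready={C,D} → run C
t=27: ready={C,D} → run C
t=28: ready={D} → run D
t=29: ready={D} → run D
t=30: ready={D} → run D
t=31: ready={D} → run D
t=32: ready={D} → run D
t=33: ready={D} → run D
t=34: ready={D} → run D
t=35: ready={D} → run D
t=36: (idle)
t=37: (idle)
t=38: (idle)
t=39: (idle)
t=40: (idle)
t=41: (idle)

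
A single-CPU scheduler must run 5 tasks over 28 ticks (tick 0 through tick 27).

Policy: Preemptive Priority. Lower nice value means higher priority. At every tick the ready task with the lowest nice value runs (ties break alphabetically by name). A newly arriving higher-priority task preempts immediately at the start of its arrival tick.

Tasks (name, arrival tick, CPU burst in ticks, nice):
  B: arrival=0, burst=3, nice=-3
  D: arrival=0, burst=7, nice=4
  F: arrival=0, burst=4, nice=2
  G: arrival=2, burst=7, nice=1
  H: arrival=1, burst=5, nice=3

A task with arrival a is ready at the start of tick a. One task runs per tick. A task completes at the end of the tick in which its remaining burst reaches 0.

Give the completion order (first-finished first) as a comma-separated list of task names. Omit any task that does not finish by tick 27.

t=0: ready={B,D,F} → run B
t=1: ready={B,D,F,H} → run B
t=2: ready={B,D,F,G,H} → run B
t=3: ready={D,F,G,H} → run G
t=4: ready={D,F,G,H} → run G
t=5: ready={D,F,G,H} → run G
t=6: ready={D,F,G,H} → run G
t=7: ready={D,F,G,H} → run G
t=8: ready={D,F,G,H} → run G
t=9: ready={D,F,G,H} → run G
t=10: ready={D,F,H} → run F
t=11: ready={D,F,H} → run F
t=12: ready={D,F,H} → run F
t=13: ready={D,F,H} → run F
t=14: ready={D,H} → run H
t=15: ready={D,H} → run H
t=16: ready={D,H} → run H
t=17: ready={D,H} → run H
t=18: ready={D,H} → run H
t=19: ready={D} → run D
t=20: ready={D} → run D
t=21: ready={D} → run D
t=22: ready={D} → run D
t=23: ready={D} → run D
t=24: ready={D} → run D
t=25: ready={D} → run D
t=26: (idle)
t=27: (idle)

completion order = B, G, F, H, D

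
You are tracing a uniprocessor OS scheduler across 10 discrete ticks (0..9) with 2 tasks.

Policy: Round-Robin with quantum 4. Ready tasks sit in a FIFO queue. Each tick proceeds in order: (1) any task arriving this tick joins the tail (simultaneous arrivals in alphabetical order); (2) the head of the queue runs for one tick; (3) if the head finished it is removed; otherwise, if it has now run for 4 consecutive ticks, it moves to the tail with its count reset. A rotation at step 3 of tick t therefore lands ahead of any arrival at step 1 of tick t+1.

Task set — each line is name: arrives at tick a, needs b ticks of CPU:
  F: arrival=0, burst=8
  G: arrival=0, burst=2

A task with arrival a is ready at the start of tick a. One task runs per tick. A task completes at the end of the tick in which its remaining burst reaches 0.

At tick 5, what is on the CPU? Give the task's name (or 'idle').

running at tick 5 = G

t=0: queue=[F,G] q_used=0 → run F
t=1: queue=[F,G] q_used=1 → run F
t=2: queue=[F,G] q_used=2 → run F
t=3: queue=[F,G] q_used=3 → run F
t=4: queue=[G,F] q_used=0 → run G
t=5: queue=[G,F] q_used=1 → run G
t=6: queue=[F] q_used=0 → run F
t=7: queue=[F] q_used=1 → run F
t=8: queue=[F] q_used=2 → run F
t=9: queue=[F] q_used=3 → run F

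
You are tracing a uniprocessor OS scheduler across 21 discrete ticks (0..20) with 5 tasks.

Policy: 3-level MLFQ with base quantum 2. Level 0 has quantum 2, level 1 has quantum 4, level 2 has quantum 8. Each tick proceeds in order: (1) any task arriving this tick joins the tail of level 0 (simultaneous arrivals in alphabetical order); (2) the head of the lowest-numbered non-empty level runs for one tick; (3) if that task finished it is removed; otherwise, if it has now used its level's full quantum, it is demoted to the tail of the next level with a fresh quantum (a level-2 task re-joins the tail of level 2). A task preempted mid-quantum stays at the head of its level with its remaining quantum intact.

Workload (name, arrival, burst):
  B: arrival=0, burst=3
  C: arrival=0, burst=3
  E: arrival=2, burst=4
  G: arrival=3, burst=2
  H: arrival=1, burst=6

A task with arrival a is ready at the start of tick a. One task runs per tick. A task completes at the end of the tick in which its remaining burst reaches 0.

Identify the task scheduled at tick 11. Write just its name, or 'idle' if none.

running at tick 11 = C

t=0: L0/L1/L2 = BC/-/- → run B
t=1: L0/L1/L2 = BCH/-/- → run B
t=2: L0/L1/L2 = CHE/B/- → run C
t=3: L0/L1/L2 = CHEG/B/- → run C
t=4: L0/L1/L2 = HEG/BC/- → run H
t=5: L0/L1/L2 = HEG/BC/- → run H
t=6: L0/L1/L2 = EG/BCH/- → run E
t=7: L0/L1/L2 = EG/BCH/- → run E
t=8: L0/L1/L2 = G/BCHE/- → run G
t=9: L0/L1/L2 = G/BCHE/- → run G
t=10: L0/L1/L2 = -/BCHE/- → run B
t=11: L0/L1/L2 = -/CHE/- → run C
t=12: L0/L1/L2 = -/HE/- → run H
t=13: L0/L1/L2 = -/HE/- → run H
t=14: L0/L1/L2 = -/HE/- → run H
t=15: L0/L1/L2 = -/HE/- → run H
t=16: L0/L1/L2 = -/E/- → run E
t=17: L0/L1/L2 = -/E/- → run E
t=18: (idle)
t=19: (idle)
t=20: (idle)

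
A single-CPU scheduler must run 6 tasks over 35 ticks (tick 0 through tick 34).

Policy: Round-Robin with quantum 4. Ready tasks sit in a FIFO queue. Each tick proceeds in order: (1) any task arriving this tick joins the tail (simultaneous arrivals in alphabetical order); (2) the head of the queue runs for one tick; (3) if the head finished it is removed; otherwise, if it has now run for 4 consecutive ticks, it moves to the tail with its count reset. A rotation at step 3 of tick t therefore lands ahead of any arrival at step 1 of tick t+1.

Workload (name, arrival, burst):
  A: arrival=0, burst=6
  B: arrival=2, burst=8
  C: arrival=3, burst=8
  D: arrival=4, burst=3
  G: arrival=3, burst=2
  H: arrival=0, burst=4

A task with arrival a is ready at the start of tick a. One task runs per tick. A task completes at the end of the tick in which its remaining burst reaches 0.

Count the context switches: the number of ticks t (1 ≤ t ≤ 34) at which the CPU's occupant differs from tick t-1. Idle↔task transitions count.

t=0: queue=[A,H] q_used=0 → run A
t=1: queue=[A,H] q_used=1 → run A
t=2: queue=[A,H,B] q_used=2 → run A
t=3: queue=[A,H,B,C,G] q_used=3 → run A
t=4: queue=[H,B,C,G,A,D] q_used=0 → run H
t=5: queue=[H,B,C,G,A,D] q_used=1 → run H
t=6: queue=[H,B,C,G,A,D] q_used=2 → run H
t=7: queue=[H,B,C,G,A,D] q_used=3 → run H
t=8: queue=[B,C,G,A,D] q_used=0 → run B
t=9: queue=[B,C,G,A,D] q_used=1 → run B
t=10: queue=[B,C,G,A,D] q_used=2 → run B
t=11: queue=[B,C,G,A,D] q_used=3 → run B
t=12: queue=[C,G,A,D,B] q_used=0 → run C
t=13: queue=[C,G,A,D,B] q_used=1 → run C
t=14: queue=[C,G,A,D,B] q_used=2 → run C
t=15: queue=[C,G,A,D,B] q_used=3 → run C
t=16: queue=[G,A,D,B,C] q_used=0 → run G
t=17: queue=[G,A,D,B,C] q_used=1 → run G
t=18: queue=[A,D,B,C] q_used=0 → run A
t=19: queue=[A,D,B,C] q_used=1 → run A
t=20: queue=[D,B,C] q_used=0 → run D
t=21: queue=[D,B,C] q_used=1 → run D
t=22: queue=[D,B,C] q_used=2 → run D
t=23: queue=[B,C] q_used=0 → run B
t=24: queue=[B,C] q_used=1 → run B
t=25: queue=[B,C] q_used=2 → run B
t=26: queue=[B,C] q_used=3 → run B
t=27: queue=[C] q_used=0 → run C
t=28: queue=[C] q_used=1 → run C
t=29: queue=[C] q_used=2 → run C
t=30: queue=[C] q_used=3 → run C
t=31: (idle)
t=32: (idle)
t=33: (idle)
t=34: (idle)

context switches = 9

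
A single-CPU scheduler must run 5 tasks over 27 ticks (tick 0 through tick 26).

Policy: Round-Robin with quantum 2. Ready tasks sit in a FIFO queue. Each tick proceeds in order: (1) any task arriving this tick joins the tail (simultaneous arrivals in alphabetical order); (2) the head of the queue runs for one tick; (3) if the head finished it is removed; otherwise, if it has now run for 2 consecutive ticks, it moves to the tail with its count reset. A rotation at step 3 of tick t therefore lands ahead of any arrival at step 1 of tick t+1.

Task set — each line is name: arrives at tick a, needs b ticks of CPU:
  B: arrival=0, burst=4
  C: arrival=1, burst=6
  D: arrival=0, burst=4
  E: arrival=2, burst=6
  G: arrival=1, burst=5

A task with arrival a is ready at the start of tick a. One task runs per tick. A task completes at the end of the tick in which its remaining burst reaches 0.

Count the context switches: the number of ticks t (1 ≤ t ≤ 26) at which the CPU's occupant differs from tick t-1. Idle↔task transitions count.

t=0: queue=[B,D] q_used=0 → run B
t=1: queue=[B,D,C,G] q_used=1 → run B
t=2: queue=[D,C,G,B,E] q_used=0 → run D
t=3: queue=[D,C,G,B,E] q_used=1 → run D
t=4: queue=[C,G,B,E,D] q_used=0 → run C
t=5: queue=[C,G,B,E,D] q_used=1 → run C
t=6: queue=[G,B,E,D,C] q_used=0 → run G
t=7: queue=[G,B,E,D,C] q_used=1 → run G
t=8: queue=[B,E,D,C,G] q_used=0 → run B
t=9: queue=[B,E,D,C,G] q_used=1 → run B
t=10: queue=[E,D,C,G] q_used=0 → run E
t=11: queue=[E,D,C,G] q_used=1 → run E
t=12: queue=[D,C,G,E] q_used=0 → run D
t=13: queue=[D,C,G,E] q_used=1 → run D
t=14: queue=[C,G,E] q_used=0 → run C
t=15: queue=[C,G,E] q_used=1 → run C
t=16: queue=[G,E,C] q_used=0 → run G
t=17: queue=[G,E,C] q_used=1 → run G
t=18: queue=[E,C,G] q_used=0 → run E
t=19: queue=[E,C,G] q_used=1 → run E
t=20: queue=[C,G,E] q_used=0 → run C
t=21: queue=[C,G,E] q_used=1 → run C
t=22: queue=[G,E] q_used=0 → run G
t=23: queue=[E] q_used=0 → run E
t=24: queue=[E] q_used=1 → run E
t=25: (idle)
t=26: (idle)

context switches = 13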